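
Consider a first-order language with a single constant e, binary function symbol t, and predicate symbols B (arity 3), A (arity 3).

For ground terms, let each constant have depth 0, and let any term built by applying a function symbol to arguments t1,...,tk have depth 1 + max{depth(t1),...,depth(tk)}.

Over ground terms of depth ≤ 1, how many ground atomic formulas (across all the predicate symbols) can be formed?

16

First count ground terms of depth ≤ 1.
Let N_k count ground terms of depth at most k. Each non-constant term of depth ≤ k is some function symbol applied to depth-≤(k−1) arguments, giving N_k = 1 + N_{k-1}^2.
N_0 = 1
N_1 = 1 + 1^2 = 2
Explicitly: e, t(e, e).
So |H| = 2.
For each predicate symbol, the number of ground atoms is |H| raised to its arity; summing:
  B: 2^3 = 8;  A: 2^3 = 8
Total ground atoms: 8 + 8 = 16.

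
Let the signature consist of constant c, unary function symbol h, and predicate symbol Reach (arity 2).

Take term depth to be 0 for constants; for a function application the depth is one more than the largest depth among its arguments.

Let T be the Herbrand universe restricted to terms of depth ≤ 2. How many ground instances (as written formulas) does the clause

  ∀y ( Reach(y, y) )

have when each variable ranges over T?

3

Ground terms of depth ≤ 2:
  Count level by level. With function symbols h/1, the terms of depth ≤ k are the 1 constant together with each function applied to depth-≤(k−1) tuples, so N_k = 1 + N_{k-1}.
  N_0 = 1
  N_1 = 1 + 1 = 2
  N_2 = 1 + 2 = 3
So there are 3 ground terms available for substitution.
The variable y ranges independently over the available ground terms, and distinct assignments produce distinct instances.
Number of ground instances = 3.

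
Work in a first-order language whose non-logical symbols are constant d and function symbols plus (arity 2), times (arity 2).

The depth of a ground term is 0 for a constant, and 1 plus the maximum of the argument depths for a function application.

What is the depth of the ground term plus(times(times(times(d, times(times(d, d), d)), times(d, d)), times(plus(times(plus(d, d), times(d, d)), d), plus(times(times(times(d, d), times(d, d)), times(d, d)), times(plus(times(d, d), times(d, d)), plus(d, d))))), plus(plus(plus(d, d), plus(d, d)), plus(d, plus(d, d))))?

depth(times(d, d)) = 1 + max(0, 0) = 1
depth(times(times(d, d), d)) = 1 + max(1, 0) = 2
depth(times(d, times(times(d, d), d))) = 1 + max(0, 2) = 3
depth(times(times(d, times(times(d, d), d)), times(d, d))) = 1 + max(3, 1) = 4
depth(plus(d, d)) = 1 + max(0, 0) = 1
depth(times(plus(d, d), times(d, d))) = 1 + max(1, 1) = 2
depth(plus(times(plus(d, d), times(d, d)), d)) = 1 + max(2, 0) = 3
depth(times(times(d, d), times(d, d))) = 1 + max(1, 1) = 2
depth(times(times(times(d, d), times(d, d)), times(d, d))) = 1 + max(2, 1) = 3
depth(plus(times(d, d), times(d, d))) = 1 + max(1, 1) = 2
depth(times(plus(times(d, d), times(d, d)), plus(d, d))) = 1 + max(2, 1) = 3
depth(plus(times(times(times(d, d), times(d, d)), times(d, d)), times(plus(times(d, d), times(d, d)), plus(d, d)))) = 1 + max(3, 3) = 4
depth(times(plus(times(plus(d, d), times(d, d)), d), plus(times(times(times(d, d), times(d, d)), times(d, d)), times(plus(times(d, d), times(d, d)), plus(d, d))))) = 1 + max(3, 4) = 5
depth(times(times(times(d, times(times(d, d), d)), times(d, d)), times(plus(times(plus(d, d), times(d, d)), d), plus(times(times(times(d, d), times(d, d)), times(d, d)), times(plus(times(d, d), times(d, d)), plus(d, d)))))) = 1 + max(4, 5) = 6
depth(plus(plus(d, d), plus(d, d))) = 1 + max(1, 1) = 2
depth(plus(d, plus(d, d))) = 1 + max(0, 1) = 2
depth(plus(plus(plus(d, d), plus(d, d)), plus(d, plus(d, d)))) = 1 + max(2, 2) = 3
depth(plus(times(times(times(d, times(times(d, d), d)), times(d, d)), times(plus(times(plus(d, d), times(d, d)), d), plus(times(times(times(d, d), times(d, d)), times(d, d)), times(plus(times(d, d), times(d, d)), plus(d, d))))), plus(plus(plus(d, d), plus(d, d)), plus(d, plus(d, d))))) = 1 + max(6, 3) = 7

7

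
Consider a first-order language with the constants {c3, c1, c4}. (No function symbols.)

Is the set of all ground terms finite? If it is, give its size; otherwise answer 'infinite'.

3

There are no function symbols, so every ground term is one of the 3 constants.
The Herbrand universe is {c3, c1, c4}, which is finite with 3 elements.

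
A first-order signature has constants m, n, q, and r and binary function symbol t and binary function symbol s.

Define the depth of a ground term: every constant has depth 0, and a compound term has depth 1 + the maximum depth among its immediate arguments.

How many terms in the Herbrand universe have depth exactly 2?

Let N_k = |{terms of depth ≤ k}|. Then N_0 = 4 and N_k = 4 + N_{k-1}^2 + N_{k-1}^2 for k ≥ 1 (one summand per function symbol, arity giving the exponent).
N_0 = 4
N_1 = 4 + 4^2 + 4^2 = 36
N_2 = 4 + 36^2 + 36^2 = 2596
Terms of depth exactly 2: N_2 − N_1 = 2596 − 36 = 2560.

2560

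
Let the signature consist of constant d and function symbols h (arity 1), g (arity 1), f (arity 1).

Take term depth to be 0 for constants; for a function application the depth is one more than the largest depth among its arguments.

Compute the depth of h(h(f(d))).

3

depth(f(d)) = 1 + depth(d) = 1 + 0 = 1
depth(h(f(d))) = 1 + depth(f(d)) = 1 + 1 = 2
depth(h(h(f(d)))) = 1 + depth(h(f(d))) = 1 + 2 = 3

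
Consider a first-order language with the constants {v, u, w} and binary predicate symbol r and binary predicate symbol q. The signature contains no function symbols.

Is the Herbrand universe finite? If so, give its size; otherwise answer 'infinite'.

3

There are no function symbols, so every ground term is one of the 3 constants.
The Herbrand universe is {v, u, w}, which is finite with 3 elements.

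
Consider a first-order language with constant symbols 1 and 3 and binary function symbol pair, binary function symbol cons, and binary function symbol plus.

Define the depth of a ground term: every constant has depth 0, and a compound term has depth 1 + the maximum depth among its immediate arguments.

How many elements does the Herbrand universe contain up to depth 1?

14

If N_k denotes the number of depth-≤k ground terms, the 2 constants give N_0 = 2, and each function symbol of arity r contributes N_{k-1}^r new terms at level k: N_k = 2 + N_{k-1}^2 + N_{k-1}^2 + N_{k-1}^2.
N_0 = 2
N_1 = 2 + 2^2 + 2^2 + 2^2 = 14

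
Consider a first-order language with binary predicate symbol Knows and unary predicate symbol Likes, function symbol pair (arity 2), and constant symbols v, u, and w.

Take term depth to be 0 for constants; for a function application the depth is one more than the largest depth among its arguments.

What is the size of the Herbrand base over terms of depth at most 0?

12

First count ground terms of depth ≤ 0.
If N_k denotes the number of depth-≤k ground terms, the 3 constants give N_0 = 3, and each function symbol of arity r contributes N_{k-1}^r new terms at level k: N_k = 3 + N_{k-1}^2.
N_0 = 3
Explicitly: v, u, w.
So |H| = 3.
A ground atom is a predicate applied to a tuple of terms from H, so the count is the sum over predicates of |H|^arity:
  Knows: 3^2 = 9;  Likes: 3
Total ground atoms: 9 + 3 = 12.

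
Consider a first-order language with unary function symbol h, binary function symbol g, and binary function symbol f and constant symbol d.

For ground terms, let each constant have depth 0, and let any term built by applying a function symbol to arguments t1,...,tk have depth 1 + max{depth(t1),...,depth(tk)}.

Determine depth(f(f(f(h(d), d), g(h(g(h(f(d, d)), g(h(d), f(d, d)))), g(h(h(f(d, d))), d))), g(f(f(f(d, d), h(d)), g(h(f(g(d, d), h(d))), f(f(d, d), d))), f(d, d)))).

depth(h(d)) = 1 + depth(d) = 1 + 0 = 1
depth(f(h(d), d)) = 1 + max(1, 0) = 2
depth(f(d, d)) = 1 + max(0, 0) = 1
depth(h(f(d, d))) = 1 + depth(f(d, d)) = 1 + 1 = 2
depth(g(h(d), f(d, d))) = 1 + max(1, 1) = 2
depth(g(h(f(d, d)), g(h(d), f(d, d)))) = 1 + max(2, 2) = 3
depth(h(g(h(f(d, d)), g(h(d), f(d, d))))) = 1 + depth(g(h(f(d, d)), g(h(d), f(d, d)))) = 1 + 3 = 4
depth(h(h(f(d, d)))) = 1 + depth(h(f(d, d))) = 1 + 2 = 3
depth(g(h(h(f(d, d))), d)) = 1 + max(3, 0) = 4
depth(g(h(g(h(f(d, d)), g(h(d), f(d, d)))), g(h(h(f(d, d))), d))) = 1 + max(4, 4) = 5
depth(f(f(h(d), d), g(h(g(h(f(d, d)), g(h(d), f(d, d)))), g(h(h(f(d, d))), d)))) = 1 + max(2, 5) = 6
depth(f(f(d, d), h(d))) = 1 + max(1, 1) = 2
depth(g(d, d)) = 1 + max(0, 0) = 1
depth(f(g(d, d), h(d))) = 1 + max(1, 1) = 2
depth(h(f(g(d, d), h(d)))) = 1 + depth(f(g(d, d), h(d))) = 1 + 2 = 3
depth(f(f(d, d), d)) = 1 + max(1, 0) = 2
depth(g(h(f(g(d, d), h(d))), f(f(d, d), d))) = 1 + max(3, 2) = 4
depth(f(f(f(d, d), h(d)), g(h(f(g(d, d), h(d))), f(f(d, d), d)))) = 1 + max(2, 4) = 5
depth(g(f(f(f(d, d), h(d)), g(h(f(g(d, d), h(d))), f(f(d, d), d))), f(d, d))) = 1 + max(5, 1) = 6
depth(f(f(f(h(d), d), g(h(g(h(f(d, d)), g(h(d), f(d, d)))), g(h(h(f(d, d))), d))), g(f(f(f(d, d), h(d)), g(h(f(g(d, d), h(d))), f(f(d, d), d))), f(d, d)))) = 1 + max(6, 6) = 7

7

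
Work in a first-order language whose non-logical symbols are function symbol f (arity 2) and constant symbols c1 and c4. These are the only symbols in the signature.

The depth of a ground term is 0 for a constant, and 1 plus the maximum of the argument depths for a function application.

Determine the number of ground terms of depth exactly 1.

4

If N_k denotes the number of depth-≤k ground terms, the 2 constants give N_0 = 2, and each function symbol of arity r contributes N_{k-1}^r new terms at level k: N_k = 2 + N_{k-1}^2.
N_0 = 2
N_1 = 2 + 2^2 = 6
Terms of depth exactly 1: N_1 − N_0 = 6 − 2 = 4.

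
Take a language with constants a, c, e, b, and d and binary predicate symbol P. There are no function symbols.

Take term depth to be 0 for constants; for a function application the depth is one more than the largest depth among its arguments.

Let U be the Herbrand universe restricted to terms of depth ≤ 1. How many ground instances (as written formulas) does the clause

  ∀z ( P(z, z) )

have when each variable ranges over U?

Ground terms of depth ≤ 1:
  With no function symbols every ground term is a constant, so there are exactly 5 ground terms at every depth bound.
  N_0 = 5
  N_1 = 5
  Explicitly: a, c, e, b, d.
So there are 5 ground terms available for substitution.
The clause has 1 distinct variable (z), which appears in the body. In the free term algebra distinct substitutions yield syntactically distinct ground instances.
Number of ground instances = 5.

5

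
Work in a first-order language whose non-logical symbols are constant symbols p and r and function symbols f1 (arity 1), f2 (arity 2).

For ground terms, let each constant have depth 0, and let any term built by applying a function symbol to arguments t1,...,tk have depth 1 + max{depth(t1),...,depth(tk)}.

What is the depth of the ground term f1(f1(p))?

2

depth(f1(p)) = 1 + depth(p) = 1 + 0 = 1
depth(f1(f1(p))) = 1 + depth(f1(p)) = 1 + 1 = 2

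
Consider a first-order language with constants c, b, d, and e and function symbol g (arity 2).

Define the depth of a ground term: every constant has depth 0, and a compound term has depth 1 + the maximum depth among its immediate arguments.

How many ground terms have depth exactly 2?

384

Let N_k = |{terms of depth ≤ k}|. Then N_0 = 4 and N_k = 4 + N_{k-1}^2 for k ≥ 1 (one summand per function symbol, arity giving the exponent).
N_0 = 4
N_1 = 4 + 4^2 = 20
N_2 = 4 + 20^2 = 404
Terms of depth exactly 2: N_2 − N_1 = 404 − 20 = 384.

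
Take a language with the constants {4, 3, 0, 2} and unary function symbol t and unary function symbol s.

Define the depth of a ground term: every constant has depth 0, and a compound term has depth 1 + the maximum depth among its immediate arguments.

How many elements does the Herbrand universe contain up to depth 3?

60

Count level by level. With function symbols t/1, s/1, the terms of depth ≤ k are the 4 constants together with each function applied to depth-≤(k−1) tuples, so N_k = 4 + N_{k-1} + N_{k-1}.
N_0 = 4
N_1 = 4 + 4 + 4 = 12
N_2 = 4 + 12 + 12 = 28
N_3 = 4 + 28 + 28 = 60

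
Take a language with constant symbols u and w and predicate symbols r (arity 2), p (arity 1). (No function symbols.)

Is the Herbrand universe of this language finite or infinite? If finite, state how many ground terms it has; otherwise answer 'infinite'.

There are no function symbols, so every ground term is one of the 2 constants.
The Herbrand universe is {u, w}, which is finite with 2 elements.

2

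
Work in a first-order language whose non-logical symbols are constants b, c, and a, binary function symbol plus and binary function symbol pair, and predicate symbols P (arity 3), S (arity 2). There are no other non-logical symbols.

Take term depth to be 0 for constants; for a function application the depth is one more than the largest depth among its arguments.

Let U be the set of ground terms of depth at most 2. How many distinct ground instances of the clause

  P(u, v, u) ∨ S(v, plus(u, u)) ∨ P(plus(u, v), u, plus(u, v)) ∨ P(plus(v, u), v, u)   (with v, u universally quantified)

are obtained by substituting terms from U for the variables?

Ground terms of depth ≤ 2:
  Write N_k for the number of ground terms of depth ≤ k. A term of depth ≤ k is either a constant or a function symbol applied to arguments of depth ≤ k−1, so N_k = 3 + N_{k-1}^2 + N_{k-1}^2.
  N_0 = 3
  N_1 = 3 + 3^2 + 3^2 = 21
  N_2 = 3 + 21^2 + 21^2 = 885
So there are 885 ground terms available for substitution.
The clause has 2 distinct variables (v, u), each appearing in the body. In the free term algebra distinct substitutions yield syntactically distinct ground instances.
Number of ground instances = 885^2 = 783225.

783225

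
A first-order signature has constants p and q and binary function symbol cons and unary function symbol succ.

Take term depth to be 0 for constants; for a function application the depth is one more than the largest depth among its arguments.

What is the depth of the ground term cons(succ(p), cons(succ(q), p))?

3

depth(succ(p)) = 1 + depth(p) = 1 + 0 = 1
depth(succ(q)) = 1 + depth(q) = 1 + 0 = 1
depth(cons(succ(q), p)) = 1 + max(1, 0) = 2
depth(cons(succ(p), cons(succ(q), p))) = 1 + max(1, 2) = 3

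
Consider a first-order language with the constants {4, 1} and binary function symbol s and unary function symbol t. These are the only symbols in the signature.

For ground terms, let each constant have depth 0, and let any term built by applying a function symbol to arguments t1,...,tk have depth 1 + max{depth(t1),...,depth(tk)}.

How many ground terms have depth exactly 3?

Let N_k count ground terms of depth at most k. Each non-constant term of depth ≤ k is some function symbol applied to depth-≤(k−1) arguments, giving N_k = 2 + N_{k-1}^2 + N_{k-1}.
N_0 = 2
N_1 = 2 + 2^2 + 2 = 8
N_2 = 2 + 8^2 + 8 = 74
N_3 = 2 + 74^2 + 74 = 5552
Terms of depth exactly 3: N_3 − N_2 = 5552 − 74 = 5478.

5478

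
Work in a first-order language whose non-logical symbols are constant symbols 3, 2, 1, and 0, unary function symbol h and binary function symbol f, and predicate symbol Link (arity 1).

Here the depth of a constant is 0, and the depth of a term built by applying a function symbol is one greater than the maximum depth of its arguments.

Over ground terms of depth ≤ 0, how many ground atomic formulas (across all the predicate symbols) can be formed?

4

First count ground terms of depth ≤ 0.
Let N_k = |{terms of depth ≤ k}|. Then N_0 = 4 and N_k = 4 + N_{k-1} + N_{k-1}^2 for k ≥ 1 (one summand per function symbol, arity giving the exponent).
N_0 = 4
Explicitly: 3, 2, 1, 0.
So |H| = 4.
For each predicate symbol, the number of ground atoms is |H| raised to its arity; summing:
  Link: 4
Total ground atoms: 4.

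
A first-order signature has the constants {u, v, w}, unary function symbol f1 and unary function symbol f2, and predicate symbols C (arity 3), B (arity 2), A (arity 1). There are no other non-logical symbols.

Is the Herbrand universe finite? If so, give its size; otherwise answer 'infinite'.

infinite

The signature has at least one function symbol (f1, arity 1) and at least one constant (u).
Iterating f1 gives infinitely many distinct ground terms: u, f1(u), f1(f1(u)), ...
So the Herbrand universe is infinite.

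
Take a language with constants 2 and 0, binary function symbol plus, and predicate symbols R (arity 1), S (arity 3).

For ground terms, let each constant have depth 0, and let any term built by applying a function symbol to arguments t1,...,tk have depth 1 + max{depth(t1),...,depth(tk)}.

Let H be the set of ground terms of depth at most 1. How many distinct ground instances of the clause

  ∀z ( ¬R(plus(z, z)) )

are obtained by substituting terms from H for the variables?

6

Ground terms of depth ≤ 1:
  Write N_k for the number of ground terms of depth ≤ k. A term of depth ≤ k is either a constant or a function symbol applied to arguments of depth ≤ k−1, so N_k = 2 + N_{k-1}^2.
  N_0 = 2
  N_1 = 2 + 2^2 = 6
  Explicitly: 2, 0, plus(2, 2), plus(2, 0), plus(0, 2), plus(0, 0).
So there are 6 ground terms available for substitution.
The variable z ranges independently over the available ground terms, and distinct assignments produce distinct instances.
Number of ground instances = 6.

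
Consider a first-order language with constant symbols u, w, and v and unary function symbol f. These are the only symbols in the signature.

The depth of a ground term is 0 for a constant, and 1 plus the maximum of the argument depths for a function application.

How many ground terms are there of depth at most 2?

9

Count level by level. With function symbols f/1, the terms of depth ≤ k are the 3 constants together with each function applied to depth-≤(k−1) tuples, so N_k = 3 + N_{k-1}.
N_0 = 3
N_1 = 3 + 3 = 6
N_2 = 3 + 6 = 9
Explicitly: u, w, v, f(u), f(w), f(v), f(f(u)), f(f(w)), f(f(v)).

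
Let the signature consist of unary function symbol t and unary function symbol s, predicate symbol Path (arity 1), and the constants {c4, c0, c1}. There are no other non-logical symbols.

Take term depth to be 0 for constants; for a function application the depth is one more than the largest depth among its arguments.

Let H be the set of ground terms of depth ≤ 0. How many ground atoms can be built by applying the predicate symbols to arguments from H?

3

First count ground terms of depth ≤ 0.
Let N_k count ground terms of depth at most k. Each non-constant term of depth ≤ k is some function symbol applied to depth-≤(k−1) arguments, giving N_k = 3 + N_{k-1} + N_{k-1}.
N_0 = 3
So |H| = 3.
Ground atoms are formed by filling each argument slot of a predicate with a term from H, so an r-ary predicate gives |H|^r atoms:
  Path: 3
Total ground atoms: 3.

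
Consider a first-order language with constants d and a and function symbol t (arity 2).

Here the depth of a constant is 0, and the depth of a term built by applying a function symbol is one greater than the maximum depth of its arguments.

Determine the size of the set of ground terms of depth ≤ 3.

If N_k denotes the number of depth-≤k ground terms, the 2 constants give N_0 = 2, and each function symbol of arity r contributes N_{k-1}^r new terms at level k: N_k = 2 + N_{k-1}^2.
N_0 = 2
N_1 = 2 + 2^2 = 6
N_2 = 2 + 6^2 = 38
N_3 = 2 + 38^2 = 1446

1446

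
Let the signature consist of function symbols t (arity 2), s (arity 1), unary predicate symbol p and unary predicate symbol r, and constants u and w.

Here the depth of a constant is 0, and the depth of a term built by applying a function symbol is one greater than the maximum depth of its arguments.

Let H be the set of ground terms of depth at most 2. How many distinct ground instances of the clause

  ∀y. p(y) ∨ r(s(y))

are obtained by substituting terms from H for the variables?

Ground terms of depth ≤ 2:
  Write N_k for the number of ground terms of depth ≤ k. A term of depth ≤ k is either a constant or a function symbol applied to arguments of depth ≤ k−1, so N_k = 2 + N_{k-1}^2 + N_{k-1}.
  N_0 = 2
  N_1 = 2 + 2^2 + 2 = 8
  N_2 = 2 + 8^2 + 8 = 74
So there are 74 ground terms available for substitution.
The variable y ranges independently over the available ground terms, and distinct assignments produce distinct instances.
Number of ground instances = 74.

74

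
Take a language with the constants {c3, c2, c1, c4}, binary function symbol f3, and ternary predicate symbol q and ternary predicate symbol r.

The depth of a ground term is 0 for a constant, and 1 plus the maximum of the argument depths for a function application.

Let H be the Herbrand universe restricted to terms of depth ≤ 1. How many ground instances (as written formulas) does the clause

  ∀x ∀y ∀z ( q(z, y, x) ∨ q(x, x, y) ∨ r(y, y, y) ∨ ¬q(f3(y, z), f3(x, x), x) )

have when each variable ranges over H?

8000

Ground terms of depth ≤ 1:
  Let N_k count ground terms of depth at most k. Each non-constant term of depth ≤ k is some function symbol applied to depth-≤(k−1) arguments, giving N_k = 4 + N_{k-1}^2.
  N_0 = 4
  N_1 = 4 + 4^2 = 20
So there are 20 ground terms available for substitution.
The body mentions every one of the 3 quantified variables; since ground terms form a free algebra, no two substitutions collapse to the same formula.
Number of ground instances = 20^3 = 8000.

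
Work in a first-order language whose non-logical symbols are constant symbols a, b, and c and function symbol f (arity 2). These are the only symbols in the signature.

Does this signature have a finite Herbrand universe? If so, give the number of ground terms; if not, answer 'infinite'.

infinite

The signature has at least one function symbol (f, arity 2) and at least one constant (a).
Iterating f gives infinitely many distinct ground terms: a, f(a, a), f(f(a, a), f(a, a)), ...
So the Herbrand universe is infinite.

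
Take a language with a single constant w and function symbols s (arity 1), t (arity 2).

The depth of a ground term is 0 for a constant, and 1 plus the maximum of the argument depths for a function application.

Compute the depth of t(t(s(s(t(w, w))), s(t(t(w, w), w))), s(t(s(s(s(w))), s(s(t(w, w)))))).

6

depth(t(w, w)) = 1 + max(0, 0) = 1
depth(s(t(w, w))) = 1 + depth(t(w, w)) = 1 + 1 = 2
depth(s(s(t(w, w)))) = 1 + depth(s(t(w, w))) = 1 + 2 = 3
depth(t(t(w, w), w)) = 1 + max(1, 0) = 2
depth(s(t(t(w, w), w))) = 1 + depth(t(t(w, w), w)) = 1 + 2 = 3
depth(t(s(s(t(w, w))), s(t(t(w, w), w)))) = 1 + max(3, 3) = 4
depth(s(w)) = 1 + depth(w) = 1 + 0 = 1
depth(s(s(w))) = 1 + depth(s(w)) = 1 + 1 = 2
depth(s(s(s(w)))) = 1 + depth(s(s(w))) = 1 + 2 = 3
depth(t(s(s(s(w))), s(s(t(w, w))))) = 1 + max(3, 3) = 4
depth(s(t(s(s(s(w))), s(s(t(w, w)))))) = 1 + depth(t(s(s(s(w))), s(s(t(w, w))))) = 1 + 4 = 5
depth(t(t(s(s(t(w, w))), s(t(t(w, w), w))), s(t(s(s(s(w))), s(s(t(w, w))))))) = 1 + max(4, 5) = 6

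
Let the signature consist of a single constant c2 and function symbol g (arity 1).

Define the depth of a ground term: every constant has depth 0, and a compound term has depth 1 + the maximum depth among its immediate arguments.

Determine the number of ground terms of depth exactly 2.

Let N_k count ground terms of depth at most k. Each non-constant term of depth ≤ k is some function symbol applied to depth-≤(k−1) arguments, giving N_k = 1 + N_{k-1}.
N_0 = 1
N_1 = 1 + 1 = 2
N_2 = 1 + 2 = 3
Terms of depth exactly 2: N_2 − N_1 = 3 − 2 = 1.

1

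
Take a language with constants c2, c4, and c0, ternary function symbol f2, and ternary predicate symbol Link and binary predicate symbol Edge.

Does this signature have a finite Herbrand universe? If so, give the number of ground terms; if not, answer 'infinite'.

The signature has at least one function symbol (f2, arity 3) and at least one constant (c2).
Iterating f2 gives infinitely many distinct ground terms: c2, f2(c2, c2, c2), f2(f2(c2, c2, c2), f2(c2, c2, c2), f2(c2, c2, c2)), ...
So the Herbrand universe is infinite.

infinite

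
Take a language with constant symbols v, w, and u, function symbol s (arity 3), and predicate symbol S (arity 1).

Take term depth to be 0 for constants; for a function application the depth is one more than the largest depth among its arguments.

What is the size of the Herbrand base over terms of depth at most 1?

First count ground terms of depth ≤ 1.
If N_k denotes the number of depth-≤k ground terms, the 3 constants give N_0 = 3, and each function symbol of arity r contributes N_{k-1}^r new terms at level k: N_k = 3 + N_{k-1}^3.
N_0 = 3
N_1 = 3 + 3^3 = 30
So |H| = 30.
A ground atom is a predicate applied to a tuple of terms from H, so the count is the sum over predicates of |H|^arity:
  S: 30
Total ground atoms: 30.

30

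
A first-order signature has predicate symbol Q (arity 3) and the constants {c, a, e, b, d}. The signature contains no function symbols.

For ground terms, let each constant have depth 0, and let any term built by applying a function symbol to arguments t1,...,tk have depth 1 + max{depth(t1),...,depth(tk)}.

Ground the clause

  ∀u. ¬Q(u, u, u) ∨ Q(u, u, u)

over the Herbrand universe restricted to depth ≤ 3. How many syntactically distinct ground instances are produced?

Ground terms of depth ≤ 3:
  With no function symbols every ground term is a constant, so there are exactly 5 ground terms at every depth bound.
  N_0 = 5
  N_1 = 5
  N_2 = 5
  N_3 = 5
  Explicitly: c, a, e, b, d.
So there are 5 ground terms available for substitution.
The body mentions the single quantified variable u; since ground terms form a free algebra, no two substitutions collapse to the same formula.
Number of ground instances = 5.

5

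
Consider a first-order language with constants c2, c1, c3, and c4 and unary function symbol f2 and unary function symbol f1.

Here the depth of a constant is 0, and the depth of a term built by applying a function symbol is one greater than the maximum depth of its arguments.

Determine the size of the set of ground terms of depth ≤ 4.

124

Let N_k count ground terms of depth at most k. Each non-constant term of depth ≤ k is some function symbol applied to depth-≤(k−1) arguments, giving N_k = 4 + N_{k-1} + N_{k-1}.
N_0 = 4
N_1 = 4 + 4 + 4 = 12
N_2 = 4 + 12 + 12 = 28
N_3 = 4 + 28 + 28 = 60
N_4 = 4 + 60 + 60 = 124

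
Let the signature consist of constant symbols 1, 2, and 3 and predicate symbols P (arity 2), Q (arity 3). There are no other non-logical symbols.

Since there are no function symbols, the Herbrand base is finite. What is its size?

With no function symbols, the Herbrand universe is just the 3 constants.
Ground atoms per predicate: P: 3^2 = 9, Q: 3^3 = 27.
Herbrand base size = 9 + 27 = 36.

36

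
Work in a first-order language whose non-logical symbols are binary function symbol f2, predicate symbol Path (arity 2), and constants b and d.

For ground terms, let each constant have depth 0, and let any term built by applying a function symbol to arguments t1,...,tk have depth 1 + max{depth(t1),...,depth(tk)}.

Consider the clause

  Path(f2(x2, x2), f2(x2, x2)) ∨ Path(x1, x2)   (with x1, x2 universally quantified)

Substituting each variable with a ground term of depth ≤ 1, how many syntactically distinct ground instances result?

Ground terms of depth ≤ 1:
  Write N_k for the number of ground terms of depth ≤ k. A term of depth ≤ k is either a constant or a function symbol applied to arguments of depth ≤ k−1, so N_k = 2 + N_{k-1}^2.
  N_0 = 2
  N_1 = 2 + 2^2 = 6
So there are 6 ground terms available for substitution.
Each of x1, x2 ranges independently over the available ground terms, and distinct assignments produce distinct instances.
Number of ground instances = 6^2 = 36.

36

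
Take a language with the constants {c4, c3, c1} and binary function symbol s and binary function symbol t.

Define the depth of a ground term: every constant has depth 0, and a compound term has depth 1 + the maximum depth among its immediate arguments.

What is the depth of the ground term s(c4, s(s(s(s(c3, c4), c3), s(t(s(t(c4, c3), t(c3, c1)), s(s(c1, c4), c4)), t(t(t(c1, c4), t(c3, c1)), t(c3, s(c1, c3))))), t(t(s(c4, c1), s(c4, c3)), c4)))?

7

depth(s(c3, c4)) = 1 + max(0, 0) = 1
depth(s(s(c3, c4), c3)) = 1 + max(1, 0) = 2
depth(t(c4, c3)) = 1 + max(0, 0) = 1
depth(t(c3, c1)) = 1 + max(0, 0) = 1
depth(s(t(c4, c3), t(c3, c1))) = 1 + max(1, 1) = 2
depth(s(c1, c4)) = 1 + max(0, 0) = 1
depth(s(s(c1, c4), c4)) = 1 + max(1, 0) = 2
depth(t(s(t(c4, c3), t(c3, c1)), s(s(c1, c4), c4))) = 1 + max(2, 2) = 3
depth(t(c1, c4)) = 1 + max(0, 0) = 1
depth(t(t(c1, c4), t(c3, c1))) = 1 + max(1, 1) = 2
depth(s(c1, c3)) = 1 + max(0, 0) = 1
depth(t(c3, s(c1, c3))) = 1 + max(0, 1) = 2
depth(t(t(t(c1, c4), t(c3, c1)), t(c3, s(c1, c3)))) = 1 + max(2, 2) = 3
depth(s(t(s(t(c4, c3), t(c3, c1)), s(s(c1, c4), c4)), t(t(t(c1, c4), t(c3, c1)), t(c3, s(c1, c3))))) = 1 + max(3, 3) = 4
depth(s(s(s(c3, c4), c3), s(t(s(t(c4, c3), t(c3, c1)), s(s(c1, c4), c4)), t(t(t(c1, c4), t(c3, c1)), t(c3, s(c1, c3)))))) = 1 + max(2, 4) = 5
depth(s(c4, c1)) = 1 + max(0, 0) = 1
depth(s(c4, c3)) = 1 + max(0, 0) = 1
depth(t(s(c4, c1), s(c4, c3))) = 1 + max(1, 1) = 2
depth(t(t(s(c4, c1), s(c4, c3)), c4)) = 1 + max(2, 0) = 3
depth(s(s(s(s(c3, c4), c3), s(t(s(t(c4, c3), t(c3, c1)), s(s(c1, c4), c4)), t(t(t(c1, c4), t(c3, c1)), t(c3, s(c1, c3))))), t(t(s(c4, c1), s(c4, c3)), c4))) = 1 + max(5, 3) = 6
depth(s(c4, s(s(s(s(c3, c4), c3), s(t(s(t(c4, c3), t(c3, c1)), s(s(c1, c4), c4)), t(t(t(c1, c4), t(c3, c1)), t(c3, s(c1, c3))))), t(t(s(c4, c1), s(c4, c3)), c4)))) = 1 + max(0, 6) = 7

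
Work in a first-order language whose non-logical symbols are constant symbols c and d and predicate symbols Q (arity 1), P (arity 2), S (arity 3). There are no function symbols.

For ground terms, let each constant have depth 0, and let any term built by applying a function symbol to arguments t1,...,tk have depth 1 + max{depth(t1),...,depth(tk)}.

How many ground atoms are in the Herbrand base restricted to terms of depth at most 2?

14

First count ground terms of depth ≤ 2.
With no function symbols every ground term is a constant, so there are exactly 2 ground terms at every depth bound.
N_0 = 2
N_1 = 2
N_2 = 2
So |H| = 2.
A ground atom is a predicate applied to a tuple of terms from H, so the count is the sum over predicates of |H|^arity:
  Q: 2;  P: 2^2 = 4;  S: 2^3 = 8
Total ground atoms: 2 + 4 + 8 = 14.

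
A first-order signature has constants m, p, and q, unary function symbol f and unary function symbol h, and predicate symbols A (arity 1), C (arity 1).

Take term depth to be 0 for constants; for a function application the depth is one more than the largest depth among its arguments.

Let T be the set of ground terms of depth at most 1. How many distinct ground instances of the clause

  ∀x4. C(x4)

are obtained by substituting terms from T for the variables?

9

Ground terms of depth ≤ 1:
  Write N_k for the number of ground terms of depth ≤ k. A term of depth ≤ k is either a constant or a function symbol applied to arguments of depth ≤ k−1, so N_k = 3 + N_{k-1} + N_{k-1}.
  N_0 = 3
  N_1 = 3 + 3 + 3 = 9
  Explicitly: m, p, q, f(m), f(p), f(q), h(m), h(p), h(q).
So there are 9 ground terms available for substitution.
The body mentions the single quantified variable x4; since ground terms form a free algebra, no two substitutions collapse to the same formula.
Number of ground instances = 9.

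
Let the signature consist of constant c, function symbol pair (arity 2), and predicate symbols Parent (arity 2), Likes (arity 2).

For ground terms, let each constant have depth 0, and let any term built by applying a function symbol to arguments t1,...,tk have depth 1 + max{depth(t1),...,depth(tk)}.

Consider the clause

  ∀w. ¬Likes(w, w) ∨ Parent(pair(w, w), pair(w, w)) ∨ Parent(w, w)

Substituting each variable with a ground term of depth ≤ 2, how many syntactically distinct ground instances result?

Ground terms of depth ≤ 2:
  Count level by level. With function symbols pair/2, the terms of depth ≤ k are the 1 constant together with each function applied to depth-≤(k−1) tuples, so N_k = 1 + N_{k-1}^2.
  N_0 = 1
  N_1 = 1 + 1^2 = 2
  N_2 = 1 + 2^2 = 5
So there are 5 ground terms available for substitution.
There is 1 variable to instantiate (w),  occurring in at least one literal, so different choices give different ground instances.
Number of ground instances = 5.

5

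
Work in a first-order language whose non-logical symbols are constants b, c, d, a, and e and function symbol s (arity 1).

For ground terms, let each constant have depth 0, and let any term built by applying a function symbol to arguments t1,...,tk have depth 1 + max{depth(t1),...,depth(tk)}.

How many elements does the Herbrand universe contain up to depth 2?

15

Write N_k for the number of ground terms of depth ≤ k. A term of depth ≤ k is either a constant or a function symbol applied to arguments of depth ≤ k−1, so N_k = 5 + N_{k-1}.
N_0 = 5
N_1 = 5 + 5 = 10
N_2 = 5 + 10 = 15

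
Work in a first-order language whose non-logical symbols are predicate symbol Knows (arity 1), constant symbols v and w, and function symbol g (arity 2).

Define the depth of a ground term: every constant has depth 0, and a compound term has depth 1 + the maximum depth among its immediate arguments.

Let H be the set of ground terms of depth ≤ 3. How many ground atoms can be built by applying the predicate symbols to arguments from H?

1446

First count ground terms of depth ≤ 3.
Let N_k = |{terms of depth ≤ k}|. Then N_0 = 2 and N_k = 2 + N_{k-1}^2 for k ≥ 1 (one summand per function symbol, arity giving the exponent).
N_0 = 2
N_1 = 2 + 2^2 = 6
N_2 = 2 + 6^2 = 38
N_3 = 2 + 38^2 = 1446
So |H| = 1446.
For each predicate symbol, the number of ground atoms is |H| raised to its arity; summing:
  Knows: 1446
Total ground atoms: 1446.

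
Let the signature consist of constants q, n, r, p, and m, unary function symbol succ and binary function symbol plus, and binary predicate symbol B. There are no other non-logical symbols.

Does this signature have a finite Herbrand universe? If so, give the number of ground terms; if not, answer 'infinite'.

The signature has at least one function symbol (succ, arity 1) and at least one constant (q).
Iterating succ gives infinitely many distinct ground terms: q, succ(q), succ(succ(q)), ...
So the Herbrand universe is infinite.

infinite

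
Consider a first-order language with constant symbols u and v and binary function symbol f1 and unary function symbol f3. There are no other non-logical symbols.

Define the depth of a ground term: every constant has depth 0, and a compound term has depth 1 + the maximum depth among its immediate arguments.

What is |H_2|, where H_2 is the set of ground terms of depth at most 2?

74

Count level by level. With function symbols f1/2, f3/1, the terms of depth ≤ k are the 2 constants together with each function applied to depth-≤(k−1) tuples, so N_k = 2 + N_{k-1}^2 + N_{k-1}.
N_0 = 2
N_1 = 2 + 2^2 + 2 = 8
N_2 = 2 + 8^2 + 8 = 74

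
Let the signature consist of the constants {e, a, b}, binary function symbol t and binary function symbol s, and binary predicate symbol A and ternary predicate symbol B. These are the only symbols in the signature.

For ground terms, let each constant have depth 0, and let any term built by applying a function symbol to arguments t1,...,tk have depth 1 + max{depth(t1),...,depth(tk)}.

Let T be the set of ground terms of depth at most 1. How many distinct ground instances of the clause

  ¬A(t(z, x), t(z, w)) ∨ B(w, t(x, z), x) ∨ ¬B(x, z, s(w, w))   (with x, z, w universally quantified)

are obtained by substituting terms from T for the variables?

Ground terms of depth ≤ 1:
  If N_k denotes the number of depth-≤k ground terms, the 3 constants give N_0 = 3, and each function symbol of arity r contributes N_{k-1}^r new terms at level k: N_k = 3 + N_{k-1}^2 + N_{k-1}^2.
  N_0 = 3
  N_1 = 3 + 3^2 + 3^2 = 21
So there are 21 ground terms available for substitution.
There are 3 variables to instantiate (x, z, w), each occurring in at least one literal, so different choices give different ground instances.
Number of ground instances = 21^3 = 9261.

9261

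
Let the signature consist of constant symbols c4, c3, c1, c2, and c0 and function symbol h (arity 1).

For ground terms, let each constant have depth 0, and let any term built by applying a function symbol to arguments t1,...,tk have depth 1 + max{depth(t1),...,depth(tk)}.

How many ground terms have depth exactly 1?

Count level by level. With function symbols h/1, the terms of depth ≤ k are the 5 constants together with each function applied to depth-≤(k−1) tuples, so N_k = 5 + N_{k-1}.
N_0 = 5
N_1 = 5 + 5 = 10
Terms of depth exactly 1: N_1 − N_0 = 10 − 5 = 5.

5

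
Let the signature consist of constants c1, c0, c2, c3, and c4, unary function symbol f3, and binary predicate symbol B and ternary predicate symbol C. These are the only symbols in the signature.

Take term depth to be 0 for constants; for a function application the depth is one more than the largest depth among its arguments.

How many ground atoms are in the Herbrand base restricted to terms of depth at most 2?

3600

First count ground terms of depth ≤ 2.
Let N_k count ground terms of depth at most k. Each non-constant term of depth ≤ k is some function symbol applied to depth-≤(k−1) arguments, giving N_k = 5 + N_{k-1}.
N_0 = 5
N_1 = 5 + 5 = 10
N_2 = 5 + 10 = 15
So |H| = 15.
Each predicate of arity r yields |H|^r ground atoms (one per choice of an r-tuple from H):
  B: 15^2 = 225;  C: 15^3 = 3375
Total ground atoms: 225 + 3375 = 3600.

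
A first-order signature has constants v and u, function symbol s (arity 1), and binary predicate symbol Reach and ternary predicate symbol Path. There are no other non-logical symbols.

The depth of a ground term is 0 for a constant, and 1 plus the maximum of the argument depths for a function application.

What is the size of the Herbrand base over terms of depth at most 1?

First count ground terms of depth ≤ 1.
If N_k denotes the number of depth-≤k ground terms, the 2 constants give N_0 = 2, and each function symbol of arity r contributes N_{k-1}^r new terms at level k: N_k = 2 + N_{k-1}.
N_0 = 2
N_1 = 2 + 2 = 4
Explicitly: v, u, s(v), s(u).
So |H| = 4.
Ground atoms are formed by filling each argument slot of a predicate with a term from H, so an r-ary predicate gives |H|^r atoms:
  Reach: 4^2 = 16;  Path: 4^3 = 64
Total ground atoms: 16 + 64 = 80.

80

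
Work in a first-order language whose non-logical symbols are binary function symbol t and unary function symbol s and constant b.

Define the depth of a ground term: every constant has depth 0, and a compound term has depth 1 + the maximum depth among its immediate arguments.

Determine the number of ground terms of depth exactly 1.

If N_k denotes the number of depth-≤k ground terms, the 1 constant gives N_0 = 1, and each function symbol of arity r contributes N_{k-1}^r new terms at level k: N_k = 1 + N_{k-1}^2 + N_{k-1}.
N_0 = 1
N_1 = 1 + 1^2 + 1 = 3
Terms of depth exactly 1: N_1 − N_0 = 3 − 1 = 2.

2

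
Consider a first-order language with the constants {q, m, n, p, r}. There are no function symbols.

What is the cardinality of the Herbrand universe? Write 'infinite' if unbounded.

There are no function symbols, so every ground term is one of the 5 constants.
The Herbrand universe is {q, m, n, p, r}, which is finite with 5 elements.

5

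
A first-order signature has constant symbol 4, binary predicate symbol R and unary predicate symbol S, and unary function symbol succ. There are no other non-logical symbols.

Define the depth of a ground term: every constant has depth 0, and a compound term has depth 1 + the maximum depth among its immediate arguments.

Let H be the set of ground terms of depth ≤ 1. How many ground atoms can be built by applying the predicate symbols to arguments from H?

6

First count ground terms of depth ≤ 1.
Let N_k count ground terms of depth at most k. Each non-constant term of depth ≤ k is some function symbol applied to depth-≤(k−1) arguments, giving N_k = 1 + N_{k-1}.
N_0 = 1
N_1 = 1 + 1 = 2
Explicitly: 4, succ(4).
So |H| = 2.
A ground atom is a predicate applied to a tuple of terms from H, so the count is the sum over predicates of |H|^arity:
  R: 2^2 = 4;  S: 2
Total ground atoms: 4 + 2 = 6.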